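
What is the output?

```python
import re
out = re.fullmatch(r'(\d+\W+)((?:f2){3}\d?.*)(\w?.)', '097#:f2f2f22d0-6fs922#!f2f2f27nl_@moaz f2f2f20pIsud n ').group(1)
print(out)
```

097#:

The match spans [0:54] → '097#:f2f2f22d0-6fs922#!f2f2f27nl_@moaz f2f2f20pIsud n '.
Captured: group 1 = '097#:', group 2 = 'f2f2f22d0-6fs922#!f2f2f27nl_@moaz f2f2f20pIsud n', group 3 = ' '.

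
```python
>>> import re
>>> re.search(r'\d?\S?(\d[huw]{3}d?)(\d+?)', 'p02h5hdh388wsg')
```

None

Here no position works, so the call returns None.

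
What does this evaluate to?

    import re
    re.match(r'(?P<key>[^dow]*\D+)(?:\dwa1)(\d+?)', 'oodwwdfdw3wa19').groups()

('oodwwdfdw', '9')

The match spans [0:14] → 'oodwwdfdw3wa19'.
Captured: group 1 = 'oodwwdfdw', group 2 = '9'.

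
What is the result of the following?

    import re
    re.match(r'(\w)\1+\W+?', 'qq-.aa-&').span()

(0, 3)

After group 1 captures some text, `\1` only succeeds where that same text appears again.
`re.match` only tries the pattern at the start of the string.
The match spans [0:3] → 'qq-'.
Captured: group 1 = 'q'.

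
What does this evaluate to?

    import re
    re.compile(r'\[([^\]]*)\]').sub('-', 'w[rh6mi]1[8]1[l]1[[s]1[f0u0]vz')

Each match is replaced by '-'.

'w-1-1-1-1-vz'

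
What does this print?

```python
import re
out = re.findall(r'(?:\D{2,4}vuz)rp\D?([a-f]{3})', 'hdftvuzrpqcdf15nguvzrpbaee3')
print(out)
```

['cdf']

The pattern matches 2 to 4 of a non-digit, then the literal 'vuz' (non-capturing group); then the literal 'rp', then optionally a non-digit; then exactly 3 of a character in [a-f] (captured).
Matches: at [0:13] match 'hdftvuzrpqcdf', group 1 = 'cdf'.
One capturing group, so `findall` returns just the captured substring from the one match — 1 in all.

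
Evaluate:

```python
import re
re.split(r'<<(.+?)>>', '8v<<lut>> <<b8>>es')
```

With a capturing group present, the delimiter's captured portion is kept in the result list.

['8v', 'lut', ' ', 'b8', 'es']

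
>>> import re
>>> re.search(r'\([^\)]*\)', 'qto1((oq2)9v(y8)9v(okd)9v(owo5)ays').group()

`search` walks the string left to right and returns the first match it finds.
The match spans [4:10] → '((oq2)'.

'((oq2)'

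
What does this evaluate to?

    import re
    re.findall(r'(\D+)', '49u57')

['u']

Pattern: one or more of a non-digit (captured).
Matches: at [2:3] match 'u', group 1 = 'u'.
Because there's exactly one group, `findall` drops the full match and keeps group 1 from the one hit.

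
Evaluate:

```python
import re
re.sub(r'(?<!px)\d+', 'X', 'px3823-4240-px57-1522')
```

'px3X-X-px5X-X'

The negative lookahead/lookbehind blocks any match where the forbidden context is present.
`sub` substitutes 'X' at each match site.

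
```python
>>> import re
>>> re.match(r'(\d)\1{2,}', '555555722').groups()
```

('5',)

After group 1 captures some text, `\1` only succeeds where that same text appears again.
With `match`, the pattern is implicitly anchored at the beginning.
The match spans [0:6] → '555555'.
Captured: group 1 = '5'.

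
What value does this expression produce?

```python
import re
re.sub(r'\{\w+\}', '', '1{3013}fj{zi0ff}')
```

Each match is replaced by ''.

'1fj'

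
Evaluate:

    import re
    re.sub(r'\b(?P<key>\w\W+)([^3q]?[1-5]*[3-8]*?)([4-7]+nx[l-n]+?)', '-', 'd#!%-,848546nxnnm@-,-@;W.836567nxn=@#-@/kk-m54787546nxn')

This matches a word boundary (`\b`, zero-width); then a word character, then one or more of a non-word character (captured as 'key'); then optionally any character except [3q], then zero or more of a character in [1-5], then zero or more of a character in [3-8] (lazy) (captured); then one or more of a character in [4-7], then the literal 'nx', then one or more of a character in [l-n] (lazy) (captured).
The `?` after the quantifier makes it lazy — it takes as little as possible before letting the rest of the pattern try.
Matches: at [0:15] → 'd#!%-,848546nxn'; at [23:34] → 'W.836567nxn'.
Every occurrence is swapped for '-'.

'-nm@-,-@;-=@#-@/kk-m54787546nxn'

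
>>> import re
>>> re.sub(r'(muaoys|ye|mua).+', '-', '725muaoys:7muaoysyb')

`sub` substitutes '-' at each match site.

'725-'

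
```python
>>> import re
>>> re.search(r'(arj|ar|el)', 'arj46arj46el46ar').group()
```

Alternation isn't longest-match — the leftmost alternative that fits at this position is chosen.
`re.search` scans for the first position where the pattern succeeds.
The match spans [0:3] → 'arj'.
Captured: group 1 = 'arj'.

'arj'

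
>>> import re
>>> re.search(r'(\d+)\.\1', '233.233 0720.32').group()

`\1` is not a pattern — it's the concrete string captured by group 1, re-applied verbatim.
The match spans [0:7] → '233.233'.

'233.233'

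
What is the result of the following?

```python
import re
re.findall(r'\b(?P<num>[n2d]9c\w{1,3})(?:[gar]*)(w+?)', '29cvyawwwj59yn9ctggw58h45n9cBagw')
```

This matches a word boundary (`\b`, zero-width); then one of [n2d], then the literal '9c', then 1 to 3 of a word character (captured as 'num'); then zero or more of one of [gar] (non-capturing group); then one or more of a literal 'w' (lazy) (captured).
Matches: at [0:7] match '29cvyaw', groups = ('29cvya', 'w').
Multiple groups make `findall` return tuples — one 2-tuple for the one match.

[('29cvya', 'w')]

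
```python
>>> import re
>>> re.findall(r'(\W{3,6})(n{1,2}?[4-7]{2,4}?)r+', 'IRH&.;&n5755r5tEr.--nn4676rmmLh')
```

2 groups means each result is a tuple of 2 captured strings — 2 here.

[('&.;&', 'n5755'), ('.--', 'nn4676')]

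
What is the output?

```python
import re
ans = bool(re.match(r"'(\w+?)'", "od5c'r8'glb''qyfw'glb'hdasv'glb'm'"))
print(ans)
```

False

With `match`, the pattern is implicitly anchored at the beginning.
Here the pattern fails at index 0, so the call returns None, and `bool(None)` is False.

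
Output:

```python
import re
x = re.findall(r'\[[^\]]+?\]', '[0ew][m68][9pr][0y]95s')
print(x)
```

['[0ew]', '[m68]', '[9pr]', '[0y]']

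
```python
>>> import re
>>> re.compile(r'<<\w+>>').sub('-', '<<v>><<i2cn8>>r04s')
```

'--r04s'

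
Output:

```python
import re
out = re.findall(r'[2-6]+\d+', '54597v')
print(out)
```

With no groups in the pattern, `findall` gives back each whole match — 1 here.

['54597']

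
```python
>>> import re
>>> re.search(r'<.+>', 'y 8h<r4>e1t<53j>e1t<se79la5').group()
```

'<r4>e1t<53j>'

Unlike `match`, `search` isn't anchored — it looks for the pattern anywhere in the string.
The match spans [4:16] → '<r4>e1t<53j>'.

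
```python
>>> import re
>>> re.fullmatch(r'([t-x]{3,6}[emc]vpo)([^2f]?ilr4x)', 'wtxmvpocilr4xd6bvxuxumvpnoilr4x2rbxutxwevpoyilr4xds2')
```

None

The pattern matches 3 to 6 of a character in [t-x], then one of [emc], then the literal 'vpo' (captured); then optionally any character except [2f], then the literal 'ilr', then the literal '4x' (captured).
`re.fullmatch` is like wrapping the pattern in `^…$` (in single-line mode).
Here the pattern can't cover the whole string, so the call returns None.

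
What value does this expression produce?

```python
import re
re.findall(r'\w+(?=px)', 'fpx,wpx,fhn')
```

Because the assertion is zero-width, the text it checks is not consumed and won't appear in the result.
Scanning left to right: at [0:1] → 'f'; at [4:5] → 'w'.
No capturing groups, so `findall` returns the 2 full match strings.

['f', 'w']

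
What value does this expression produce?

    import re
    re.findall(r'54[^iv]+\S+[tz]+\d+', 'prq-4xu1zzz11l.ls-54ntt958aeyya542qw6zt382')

['54ntt958aeyya542qw6zt382']

Pattern: the literal '54', then one or more of any character except [iv], then one or more of a non-whitespace character; then one or more of one of [tz]; then one or more of a digit.
Matches: at [18:42] → '54ntt958aeyya542qw6zt382'.
`findall` yields the raw match text (1 of them) because the pattern has no groups.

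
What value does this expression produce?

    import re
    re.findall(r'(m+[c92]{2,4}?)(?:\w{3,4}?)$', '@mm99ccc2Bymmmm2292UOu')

['mmmm229']

The pattern matches one or more of a literal 'm', then 2 to 4 of one of [c92] (lazy) (captured); then 3 to 4 of a word character (lazy) (non-capturing group); then anchored at the end.
Scanning left to right: at [11:22] match 'mmmm2292UOu', group 1 = 'mmmm229'.
`findall` collects group 1 from the one match (1 total).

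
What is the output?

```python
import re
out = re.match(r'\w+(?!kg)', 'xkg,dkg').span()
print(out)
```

`(?!…)`/`(?<!…)` only lets a position through if the neighbouring text does NOT match; no characters are consumed.
`re.match` won't scan ahead — the pattern has to work from the very first character.
The match spans [0:3] → 'xkg'.

(0, 3)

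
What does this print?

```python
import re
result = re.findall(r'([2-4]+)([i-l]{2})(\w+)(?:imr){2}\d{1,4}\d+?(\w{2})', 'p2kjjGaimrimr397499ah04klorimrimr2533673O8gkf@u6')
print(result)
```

With 4 capturing groups, `findall` returns a 4-tuple per match.

[('2', 'kj', 'jGaimrimr397499ah04klor', '73')]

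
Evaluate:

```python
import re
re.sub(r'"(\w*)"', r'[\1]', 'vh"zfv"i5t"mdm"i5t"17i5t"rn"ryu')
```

The replacement refers to a captured group, so each match is rewritten using its own captured text.

'vh[zfv]i5t[mdm]i5t[17i5t]rn"ryu'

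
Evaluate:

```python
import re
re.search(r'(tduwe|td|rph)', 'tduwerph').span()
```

Branches in `(...|...)` are attempted left-to-right; the first branch that allows the whole pattern to succeed is taken.
`re.search` tries every starting position until one works.
The match spans [0:5] → 'tduwe'.
Captured: group 1 = 'tduwe'.

(0, 5)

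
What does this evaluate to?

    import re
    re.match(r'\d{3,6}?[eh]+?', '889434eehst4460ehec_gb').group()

The pattern matches 3 to 6 of a digit (lazy); then one or more of one of [eh] (lazy).
With `match`, the pattern is implicitly anchored at the beginning.
The match spans [0:7] → '889434e'.

'889434e'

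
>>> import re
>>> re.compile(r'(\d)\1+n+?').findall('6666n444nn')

['6', '4']

`\1` is not a pattern — it's the concrete string captured by group 1, re-applied verbatim.
Scanning left to right: at [0:5] match '6666n', group 1 = '6'; at [5:9] match '444n', group 1 = '4'.
Because there's exactly one group, `findall` drops the full match and keeps group 1 from each hit.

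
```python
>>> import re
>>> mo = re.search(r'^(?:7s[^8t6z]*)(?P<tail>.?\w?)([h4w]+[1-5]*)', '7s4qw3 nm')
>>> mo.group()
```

'7s4qw3'

The pattern matches anchored at the start of the string; then the literal '7s', then zero or more of any character except [8t6z] (non-capturing group); then optionally any character, then optionally a word character (captured as 'tail'); then one or more of one of [h4w], then zero or more of a character in [1-5] (captured).
Unlike `match`, `search` isn't anchored — it looks for the pattern anywhere in the string.
The match spans [0:6] → '7s4qw3'.
Captured: group 1 = '', group 2 = 'w3'.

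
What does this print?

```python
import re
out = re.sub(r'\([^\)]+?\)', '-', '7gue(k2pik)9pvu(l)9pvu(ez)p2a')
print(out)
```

7gue-9pvu-9pvu-p2a

`sub` substitutes '-' at each match site.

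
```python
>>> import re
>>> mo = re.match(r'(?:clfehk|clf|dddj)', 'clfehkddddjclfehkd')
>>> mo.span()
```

(0, 6)

`re.match` only tries the pattern at the start of the string.
The match spans [0:6] → 'clfehk'.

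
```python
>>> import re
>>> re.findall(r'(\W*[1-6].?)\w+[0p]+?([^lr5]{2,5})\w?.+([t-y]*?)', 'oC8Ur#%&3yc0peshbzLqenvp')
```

[('#%&3y', 'eshbz', '')]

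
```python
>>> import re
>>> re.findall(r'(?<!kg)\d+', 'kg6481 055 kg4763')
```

Because the assertion is negative and zero-width, positions next to the forbidden text are skipped.
`findall` yields the raw match text (3 of them) because the pattern has no groups.

['481', '055', '763']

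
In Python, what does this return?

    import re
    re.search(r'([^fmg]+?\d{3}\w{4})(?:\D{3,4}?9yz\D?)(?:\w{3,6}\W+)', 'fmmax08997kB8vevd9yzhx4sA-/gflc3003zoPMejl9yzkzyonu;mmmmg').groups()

('ax08997kB8',)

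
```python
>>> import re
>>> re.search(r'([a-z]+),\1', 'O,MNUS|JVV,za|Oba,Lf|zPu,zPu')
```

None

A backreference is literal: `\1` must see the identical characters the first group matched.
`search` walks the string left to right and returns the first match it finds.
Here nothing in the string fits, so the call returns None.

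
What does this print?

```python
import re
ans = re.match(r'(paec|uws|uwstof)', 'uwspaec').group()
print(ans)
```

With `match`, the pattern is implicitly anchored at the beginning.
The match spans [0:3] → 'uws'.
Captured: group 1 = 'uws'.

uws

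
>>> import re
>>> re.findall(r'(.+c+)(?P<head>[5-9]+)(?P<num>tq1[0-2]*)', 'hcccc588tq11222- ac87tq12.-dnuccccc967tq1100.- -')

[('hcccc588tq11222- ac87tq12.-dnuccccc', '967', 'tq1100')]

The pattern matches one or more of any character, then one or more of the literal 'c' (captured); then one or more of a character in [5-9] (captured as 'head'); then the literal 'tq1', then zero or more of a character in [0-2] (captured as 'num').
Matches: at [0:44] match 'hcccc588tq11222- ac87tq12.-dnuccccc967tq1100', groups = ('hcccc588tq11222- ac87tq12.-dnuccccc', '967', 'tq1100').
Multiple groups make `findall` return tuples — one 3-tuple for the one match.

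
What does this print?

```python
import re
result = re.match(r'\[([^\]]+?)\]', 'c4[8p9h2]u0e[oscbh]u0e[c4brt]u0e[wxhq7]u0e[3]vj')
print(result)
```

`re.match` only tries the pattern at the start of the string.
Here position 0 doesn't satisfy it, so the call returns None.

None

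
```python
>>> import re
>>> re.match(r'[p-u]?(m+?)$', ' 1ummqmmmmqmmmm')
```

`re.match` only tries the pattern at the start of the string.
Here the pattern fails at index 0, so the call returns None.

None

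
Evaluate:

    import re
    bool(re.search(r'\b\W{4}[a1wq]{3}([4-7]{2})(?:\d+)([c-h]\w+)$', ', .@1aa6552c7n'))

This matches a word boundary (`\b`, zero-width); then exactly 4 of a non-word character, then exactly 3 of one of [a1wq]; then exactly 2 of a character in [4-7] (captured); then one or more of a digit (non-capturing group); then a character in [c-h], then one or more of a word character (captured); then anchored at the end.
`re.search` scans for the first position where the pattern succeeds.
Here no position works, so the call returns None, and `bool(None)` is False.

False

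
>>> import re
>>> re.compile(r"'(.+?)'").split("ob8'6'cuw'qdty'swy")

['ob8', '6', 'cuw', 'qdty', 'swy']

The `?` after the quantifier makes it lazy — it takes as little as possible before letting the rest of the pattern try.
`re.split` interleaves the captured-group text with the surrounding fragments.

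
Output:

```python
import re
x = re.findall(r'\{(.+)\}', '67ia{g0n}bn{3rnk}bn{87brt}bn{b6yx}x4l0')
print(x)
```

['g0n}bn{3rnk}bn{87brt}bn{b6yx']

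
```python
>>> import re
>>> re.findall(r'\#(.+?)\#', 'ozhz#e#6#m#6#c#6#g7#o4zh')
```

['e', 'm', 'c', 'g7']

With the lazy modifier that quantifier settles for the fewest repetitions that let the rest of the pattern succeed (the atoms after it are unaffected and can still be greedy).
Walking the string: at [4:7] match '#e#', group 1 = 'e'; at [8:11] match '#m#', group 1 = 'm'; at [12:15] match '#c#', group 1 = 'c'; at [16:20] match '#g7#', group 1 = 'g7'.
One capturing group, so `findall` returns just the captured substring from each match — 4 in all.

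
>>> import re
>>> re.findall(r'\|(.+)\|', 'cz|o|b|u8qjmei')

With a single group, `findall` returns only what that group captured — 1 item.

['o|b']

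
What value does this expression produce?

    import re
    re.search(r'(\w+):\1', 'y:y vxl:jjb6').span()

After group 1 captures some text, `\1` only succeeds where that same text appears again.
`re.search` scans for the first position where the pattern succeeds.
The match spans [0:3] → 'y:y'.
Captured: group 1 = 'y'.

(0, 3)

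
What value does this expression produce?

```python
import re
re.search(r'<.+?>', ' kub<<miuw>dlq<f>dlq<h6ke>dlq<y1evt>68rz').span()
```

Unlike `match`, `search` isn't anchored — it looks for the pattern anywhere in the string.
The match spans [4:11] → '<<miuw>'.

(4, 11)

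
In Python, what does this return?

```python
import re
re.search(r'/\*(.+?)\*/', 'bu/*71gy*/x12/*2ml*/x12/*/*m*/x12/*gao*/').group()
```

'/*71gy*/'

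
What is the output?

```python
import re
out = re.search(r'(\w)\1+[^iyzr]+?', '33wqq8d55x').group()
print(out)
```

33w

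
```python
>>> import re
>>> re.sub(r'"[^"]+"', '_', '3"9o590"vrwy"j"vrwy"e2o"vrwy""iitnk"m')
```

'3_vrwy_vrwy_vrwy"_m'

Matches: at [1:8] → '"9o590"'; at [12:15] → '"j"'; at [19:24] → '"e2o"'; at [29:36] → '"iitnk"'.
`sub` substitutes '_' at each match site.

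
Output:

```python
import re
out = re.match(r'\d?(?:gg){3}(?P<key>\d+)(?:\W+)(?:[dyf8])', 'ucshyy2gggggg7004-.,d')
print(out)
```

`re.match` won't scan ahead — the pattern has to work from the very first character.
Here the string doesn't start with a match, so the call returns None.

None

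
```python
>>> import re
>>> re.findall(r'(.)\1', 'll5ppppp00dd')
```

['l', 'p', 'p', '0', 'd']

`\1` has to match the exact text group 1 already captured.
Matches: at [0:2] match 'll', group 1 = 'l'; at [3:5] match 'pp', group 1 = 'p'; at [5:7] match 'pp', group 1 = 'p'; at [8:10] match '00', group 1 = '0'; at [10:12] match 'dd', group 1 = 'd'.
With a single group, `findall` returns only what that group captured — 5 items.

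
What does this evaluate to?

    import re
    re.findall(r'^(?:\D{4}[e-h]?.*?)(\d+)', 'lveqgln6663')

['6663']

This matches anchored at the start of the string; then exactly 4 of a non-digit, then optionally a character in [e-h], then zero or more of any character (lazy) (non-capturing group); then one or more of a digit (captured).
A non-greedy quantifier consumes as few characters as it can — just enough that the remainder of the pattern still matches from where it stops; whatever follows it matches normally.
Scanning left to right: at [0:11] match 'lveqgln6663', group 1 = '6663'.
Because there's exactly one group, `findall` drops the full match and keeps group 1 from the one hit.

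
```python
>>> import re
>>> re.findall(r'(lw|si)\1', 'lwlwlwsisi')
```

The backreference `\1` re-matches whatever the first group consumed, character for character.
Matches: at [0:4] match 'lwlw', group 1 = 'lw'; at [6:10] match 'sisi', group 1 = 'si'.
With a single group, `findall` returns only what that group captured — 2 items.

['lw', 'si']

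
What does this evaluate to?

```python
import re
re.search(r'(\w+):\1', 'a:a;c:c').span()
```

(0, 3)

A backreference is literal: `\1` must see the identical characters the first group matched.
The match spans [0:3] → 'a:a'.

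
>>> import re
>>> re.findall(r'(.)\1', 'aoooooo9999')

The backreference `\1` re-matches whatever the first group consumed, character for character.
Matches: at [1:3] match 'oo', group 1 = 'o'; at [3:5] match 'oo', group 1 = 'o'; at [5:7] match 'oo', group 1 = 'o'; at [7:9] match '99', group 1 = '9'; at [9:11] match '99', group 1 = '9'.
`findall` collects group 1 from each match (5 total).

['o', 'o', 'o', '9', '9']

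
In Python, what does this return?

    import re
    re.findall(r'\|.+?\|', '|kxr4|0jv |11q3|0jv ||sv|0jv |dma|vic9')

Matches: at [0:6] → '|kxr4|'; at [10:16] → '|11q3|'; at [20:25] → '||sv|'; at [29:34] → '|dma|'.
With no groups in the pattern, `findall` gives back each whole match — 4 here.

['|kxr4|', '|11q3|', '||sv|', '|dma|']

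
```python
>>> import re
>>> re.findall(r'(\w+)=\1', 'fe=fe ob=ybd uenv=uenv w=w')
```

['fe', 'uenv', 'w']

`\1` has to match the exact text group 1 already captured.
Because there's exactly one group, `findall` drops the full match and keeps group 1 from each hit.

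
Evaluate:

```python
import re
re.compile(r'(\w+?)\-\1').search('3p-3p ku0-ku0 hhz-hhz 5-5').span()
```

`\1` is not a pattern — it's the concrete string captured by group 1, re-applied verbatim.
The match spans [0:5] → '3p-3p'.

(0, 5)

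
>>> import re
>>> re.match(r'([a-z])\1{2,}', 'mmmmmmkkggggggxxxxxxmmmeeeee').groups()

('m',)

The match spans [0:6] → 'mmmmmm'.
Captured: group 1 = 'm'.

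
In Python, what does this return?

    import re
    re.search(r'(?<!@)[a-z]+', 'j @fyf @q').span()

(0, 1)

The negative lookahead/lookbehind blocks any match where the forbidden context is present.
The match spans [0:1] → 'j'.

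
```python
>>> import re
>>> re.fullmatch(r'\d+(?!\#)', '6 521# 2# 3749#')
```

None

A negative assertion filters positions out without eating any characters.
For `fullmatch`, every character of the input must be accounted for by the pattern.
Here the string isn't matched end-to-end, so the call returns None.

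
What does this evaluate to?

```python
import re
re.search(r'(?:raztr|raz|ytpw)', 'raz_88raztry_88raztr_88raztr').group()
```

The match spans [0:3] → 'raz'.

'raz'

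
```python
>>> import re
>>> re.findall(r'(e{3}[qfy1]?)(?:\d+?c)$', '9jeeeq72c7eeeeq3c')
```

['eeeq']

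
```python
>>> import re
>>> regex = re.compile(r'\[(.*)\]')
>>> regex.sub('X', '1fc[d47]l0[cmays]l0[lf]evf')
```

'1fcXevf'

Each match is replaced by 'X'.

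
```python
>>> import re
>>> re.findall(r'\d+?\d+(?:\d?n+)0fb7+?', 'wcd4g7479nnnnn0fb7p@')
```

The pattern matches one or more of a digit (lazy), then one or more of a digit; then optionally a digit, then one or more of a literal 'n' (non-capturing group); then the literal '0fb', then one or more of the literal '7' (lazy).
With no groups in the pattern, `findall` gives back each whole match — 1 here.

['7479nnnnn0fb7']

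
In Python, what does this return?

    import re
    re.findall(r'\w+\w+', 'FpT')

Pattern: one or more of a word character; then one or more of a word character.
Walking the string: at [0:3] → 'FpT'.
`findall` yields the raw match text (1 of them) because the pattern has no groups.

['FpT']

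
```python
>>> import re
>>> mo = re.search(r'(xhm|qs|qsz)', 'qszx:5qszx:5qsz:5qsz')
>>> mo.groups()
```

('qs',)

Branches in `(...|...)` are attempted left-to-right; the first branch that allows the whole pattern to succeed is taken.
`re.search` tries every starting position until one works.
The match spans [0:2] → 'qs'.
Captured: group 1 = 'qs'.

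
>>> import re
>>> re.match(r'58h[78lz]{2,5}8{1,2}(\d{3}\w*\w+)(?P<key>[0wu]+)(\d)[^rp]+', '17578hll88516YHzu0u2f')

Pattern: the literal '58h', then 2 to 5 of one of [78lz], then 1 to 2 of the literal '8'; then exactly 3 of a digit, then zero or more of a word character, then one or more of a word character (captured); then one or more of one of [0wu] (captured as 'key'); then a digit (captured); then one or more of any character except [rp].
With `match`, the pattern is implicitly anchored at the beginning.
Here the pattern fails at index 0, so the call returns None.

None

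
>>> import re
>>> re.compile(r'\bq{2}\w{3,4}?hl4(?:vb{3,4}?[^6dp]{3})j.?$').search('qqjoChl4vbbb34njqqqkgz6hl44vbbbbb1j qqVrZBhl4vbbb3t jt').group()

'qqVrZBhl4vbbb3t jt'

This matches a word boundary (`\b`, zero-width); then exactly 2 of a literal 'q', then 3 to 4 of a word character (lazy), then the literal 'hl4'; then the literal 'v', then 3 to 4 of a literal 'b' (lazy), then exactly 3 of any character except [6dp] (non-capturing group); then a literal 'j', then optionally any character; then anchored at the end.
`re.search` scans for the first position where the pattern succeeds.
The match spans [36:54] → 'qqVrZBhl4vbbb3t jt'.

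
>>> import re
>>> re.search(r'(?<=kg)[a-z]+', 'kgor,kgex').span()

(2, 4)

Because the assertion is zero-width, the text it checks is not consumed and won't appear in the result.
The match spans [2:4] → 'or'.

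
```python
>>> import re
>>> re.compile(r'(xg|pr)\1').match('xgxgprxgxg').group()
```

'xgxg'

A backreference is literal: `\1` must see the identical characters the first group matched.
With `match`, the pattern is implicitly anchored at the beginning.
The match spans [0:4] → 'xgxg'.
Captured: group 1 = 'xg'.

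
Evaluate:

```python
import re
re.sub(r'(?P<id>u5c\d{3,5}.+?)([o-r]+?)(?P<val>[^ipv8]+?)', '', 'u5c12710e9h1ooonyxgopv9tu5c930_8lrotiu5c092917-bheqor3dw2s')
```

'onyxgopv9ttir3dw2s'

Pattern: the literal 'u5c', then 3 to 5 of a digit, then one or more of any character (lazy) (captured as 'id'); then one or more of a character in [o-r] (lazy) (captured); then one or more of any character except [ipv8] (lazy) (captured as 'val').
The `?` after the quantifier makes it lazy — it takes as little as possible before letting the rest of the pattern try.
Matches: at [0:14] → 'u5c12710e9h1oo'; at [24:35] → 'u5c930_8lro'; at [37:52] → 'u5c092917-bheqo'.
Every occurrence is swapped for ''.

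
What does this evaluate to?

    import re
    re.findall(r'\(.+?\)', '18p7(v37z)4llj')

['(v37z)']

No capturing groups, so `findall` returns the 1 full match string.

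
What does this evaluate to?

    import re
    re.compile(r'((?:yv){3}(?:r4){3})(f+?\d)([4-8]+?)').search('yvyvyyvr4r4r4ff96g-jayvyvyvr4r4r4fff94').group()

'yvyvyvr4r4r4fff94'

The match spans [21:38] → 'yvyvyvr4r4r4fff94'.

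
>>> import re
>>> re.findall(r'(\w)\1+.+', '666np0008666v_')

['6']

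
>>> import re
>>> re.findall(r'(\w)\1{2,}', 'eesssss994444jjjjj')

`\1` is not a pattern — it's the concrete string captured by group 1, re-applied verbatim.
With a single group, `findall` returns only what that group captured — 3 items.

['s', '4', 'j']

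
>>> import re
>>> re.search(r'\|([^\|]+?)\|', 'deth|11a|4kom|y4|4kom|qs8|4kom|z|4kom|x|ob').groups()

`search` walks the string left to right and returns the first match it finds.
The match spans [4:9] → '|11a|'.
Captured: group 1 = '11a'.

('11a',)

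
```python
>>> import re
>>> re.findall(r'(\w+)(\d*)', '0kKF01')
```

[('0kKF01', '')]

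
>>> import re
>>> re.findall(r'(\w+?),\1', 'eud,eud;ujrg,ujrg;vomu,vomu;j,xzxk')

['eud', 'ujrg', 'vomu']

After group 1 captures some text, `\1` only succeeds where that same text appears again.
Walking the string: at [0:7] match 'eud,eud', group 1 = 'eud'; at [8:17] match 'ujrg,ujrg', group 1 = 'ujrg'; at [18:27] match 'vomu,vomu', group 1 = 'vomu'.
One capturing group, so `findall` returns just the captured substring from each match — 3 in all.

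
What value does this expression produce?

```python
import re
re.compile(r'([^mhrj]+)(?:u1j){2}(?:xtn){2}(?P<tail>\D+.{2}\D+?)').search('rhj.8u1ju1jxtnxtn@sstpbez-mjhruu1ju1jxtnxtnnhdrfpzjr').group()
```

Pattern: one or more of any character except [mhrj] (captured); then the literal 'u1j' repeated 2 times, then the literal 'xtn' repeated 2 times; then one or more of a non-digit, then exactly 2 of any character, then one or more of a non-digit (lazy) (captured as 'tail').
Unlike `match`, `search` isn't anchored — it looks for the pattern anywhere in the string.
The match spans [3:35] → '.8u1ju1jxtnxtn@sstpbez-mjhruu1ju'.
Captured: group 1 = '.8', group 2 = '@sstpbez-mjhruu1ju'.

'.8u1ju1jxtnxtn@sstpbez-mjhruu1ju'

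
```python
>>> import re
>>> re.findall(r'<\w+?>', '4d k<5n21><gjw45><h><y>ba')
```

`findall` yields the raw match text (4 of them) because the pattern has no groups.

['<5n21>', '<gjw45>', '<h>', '<y>']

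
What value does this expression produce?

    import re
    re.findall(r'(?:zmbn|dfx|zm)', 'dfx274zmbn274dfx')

Alternation tries branches left to right and keeps the first one that lets the overall match succeed at that position.
Matches: at [0:3] → 'dfx'; at [6:10] → 'zmbn'; at [13:16] → 'dfx'.
With no groups in the pattern, `findall` gives back each whole match — 3 here.

['dfx', 'zmbn', 'dfx']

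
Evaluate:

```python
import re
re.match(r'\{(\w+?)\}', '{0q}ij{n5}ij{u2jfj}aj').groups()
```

('0q',)

`re.match` only tries the pattern at the start of the string.
The match spans [0:4] → '{0q}'.
Captured: group 1 = '0q'.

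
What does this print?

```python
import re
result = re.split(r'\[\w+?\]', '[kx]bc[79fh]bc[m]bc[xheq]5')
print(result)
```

Matches to split on: at [0:4] → '[kx]'; at [6:12] → '[79fh]'; at [14:17] → '[m]'; at [19:25] → '[xheq]'.
Each match becomes a cut point; 5 segments remain.

['', 'bc', 'bc', 'bc', '5']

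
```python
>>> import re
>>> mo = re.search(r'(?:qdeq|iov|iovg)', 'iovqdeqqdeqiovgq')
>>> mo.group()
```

'iov'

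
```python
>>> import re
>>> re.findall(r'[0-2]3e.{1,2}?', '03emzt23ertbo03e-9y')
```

['03em', '23er', '03e-']

Pattern: a character in [0-2]; then the literal '3e', then 1 to 2 of any character (lazy).
Because the quantifier is non-greedy, it stops expanding at the earliest point where the rest of the pattern can succeed.
Walking the string: at [0:4] → '03em'; at [6:10] → '23er'; at [13:17] → '03e-'.
No capturing groups, so `findall` returns the 3 full match strings.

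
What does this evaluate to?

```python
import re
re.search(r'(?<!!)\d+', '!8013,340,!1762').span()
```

(2, 5)

The negative lookahead/lookbehind blocks any match where the forbidden context is present.
The match spans [2:5] → '013'.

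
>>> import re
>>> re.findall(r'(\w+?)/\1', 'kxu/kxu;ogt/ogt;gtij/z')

`\1` has to match the exact text group 1 already captured.
Matches: at [0:7] match 'kxu/kxu', group 1 = 'kxu'; at [8:15] match 'ogt/ogt', group 1 = 'ogt'.
With a single group, `findall` returns only what that group captured — 2 items.

['kxu', 'ogt']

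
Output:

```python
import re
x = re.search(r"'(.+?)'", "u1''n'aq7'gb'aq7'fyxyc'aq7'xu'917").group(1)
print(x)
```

'n

The match spans [2:6] → "''n'".
Captured: group 1 = "'n".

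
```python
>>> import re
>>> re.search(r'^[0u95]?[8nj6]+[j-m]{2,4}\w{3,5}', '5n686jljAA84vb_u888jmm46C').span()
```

This matches anchored at the start of the string; then optionally one of [0u95], then one or more of one of [8nj6], then 2 to 4 of a character in [j-m]; then 3 to 5 of a word character.
`re.search` scans for the first position where the pattern succeeds.
The match spans [0:13] → '5n686jljAA84v'.

(0, 13)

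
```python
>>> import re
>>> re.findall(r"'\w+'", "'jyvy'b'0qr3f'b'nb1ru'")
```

["'jyvy'", "'0qr3f'", "'nb1ru'"]

Matches: at [0:6] → "'jyvy'"; at [7:14] → "'0qr3f'"; at [15:22] → "'nb1ru'".
`findall` yields the raw match text (3 of them) because the pattern has no groups.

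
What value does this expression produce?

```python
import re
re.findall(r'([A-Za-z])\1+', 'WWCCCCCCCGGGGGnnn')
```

`\1` has to match the exact text group 1 already captured.
One capturing group, so `findall` returns just the captured substring from each match — 4 in all.

['W', 'C', 'G', 'n']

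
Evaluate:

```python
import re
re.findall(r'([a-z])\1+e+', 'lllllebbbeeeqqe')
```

['l', 'b', 'q']

A backreference is literal: `\1` must see the identical characters the first group matched.
Matches: at [0:6] match 'llllle', group 1 = 'l'; at [6:12] match 'bbbeee', group 1 = 'b'; at [12:15] match 'qqe', group 1 = 'q'.
Because there's exactly one group, `findall` drops the full match and keeps group 1 from each hit.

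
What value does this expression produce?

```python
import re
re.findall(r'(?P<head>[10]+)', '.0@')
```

This matches one or more of one of [10] (captured as 'head').
Scanning left to right: at [1:2] match '0', group 1 = '0'.
One capturing group, so `findall` returns just the captured substring from the one match — 1 in all.

['0']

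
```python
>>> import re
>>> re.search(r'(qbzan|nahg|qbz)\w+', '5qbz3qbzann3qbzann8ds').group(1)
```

`search` walks the string left to right and returns the first match it finds.
The match spans [1:21] → 'qbz3qbzann3qbzann8ds'.
Captured: group 1 = 'qbz'.

'qbz'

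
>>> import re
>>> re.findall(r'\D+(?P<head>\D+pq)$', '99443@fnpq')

['npq']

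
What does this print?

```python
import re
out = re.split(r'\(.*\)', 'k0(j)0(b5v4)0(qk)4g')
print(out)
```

['k0', '4g']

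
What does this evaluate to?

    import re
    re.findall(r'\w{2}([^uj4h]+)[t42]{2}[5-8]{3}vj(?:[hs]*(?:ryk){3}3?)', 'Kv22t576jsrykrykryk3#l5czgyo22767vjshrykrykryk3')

['srykrykryk3#l5czgyo']

This matches exactly 2 of a word character; then one or more of any character except [uj4h] (captured); then exactly 2 of one of [t42], then exactly 3 of a character in [5-8], then the literal 'vj'; then zero or more of one of [hs], then the literal 'ryk' repeated 3 times, then optionally a literal '3' (non-capturing group).
Scanning left to right: at [7:47] match '6jsrykrykryk3#l5czgyo22767vjshrykrykryk3', group 1 = 'srykrykryk3#l5czgyo'.
`findall` collects group 1 from the one match (1 total).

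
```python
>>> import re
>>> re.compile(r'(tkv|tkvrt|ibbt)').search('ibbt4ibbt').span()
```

(0, 4)

The match spans [0:4] → 'ibbt'.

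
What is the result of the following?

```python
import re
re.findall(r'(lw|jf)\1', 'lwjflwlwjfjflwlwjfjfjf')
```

['lw', 'jf', 'lw', 'jf']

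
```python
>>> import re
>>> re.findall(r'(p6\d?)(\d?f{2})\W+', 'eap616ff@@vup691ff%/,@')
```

[('p61', '6ff'), ('p69', '1ff')]

The pattern matches the literal 'p6', then optionally a digit (captured); then optionally a digit, then exactly 2 of a literal 'f' (captured); then one or more of a non-word character.
Matches: at [2:10] match 'p616ff@@', groups = ('p61', '6ff'); at [12:22] match 'p691ff%/,@', groups = ('p69', '1ff').
Multiple groups make `findall` return tuples — one 2-tuple for each match.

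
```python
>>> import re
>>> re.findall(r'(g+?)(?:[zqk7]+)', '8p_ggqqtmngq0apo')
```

['gg', 'g']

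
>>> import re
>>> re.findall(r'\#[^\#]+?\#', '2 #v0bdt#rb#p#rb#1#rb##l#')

['#v0bdt#', '#p#', '#1#', '#l#']

Matches: at [2:9] → '#v0bdt#'; at [11:14] → '#p#'; at [16:19] → '#1#'; at [22:25] → '#l#'.
With no groups in the pattern, `findall` gives back each whole match — 4 here.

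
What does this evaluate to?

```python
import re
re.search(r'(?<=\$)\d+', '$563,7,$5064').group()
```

'563'

The lookaround is zero-width — it requires the adjacent text to match without consuming it, so the asserted text isn't part of the match.
The match spans [1:4] → '563'.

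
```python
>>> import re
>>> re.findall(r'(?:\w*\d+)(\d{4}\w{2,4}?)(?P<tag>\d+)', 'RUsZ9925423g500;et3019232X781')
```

[('5423g5', '00'), ('9232X7', '81')]

The pattern matches zero or more of a word character, then one or more of a digit (non-capturing group); then exactly 4 of a digit, then 2 to 4 of a word character (lazy) (captured); then one or more of a digit (captured as 'tag').
`findall` packs the 2 group values into a tuple for every match.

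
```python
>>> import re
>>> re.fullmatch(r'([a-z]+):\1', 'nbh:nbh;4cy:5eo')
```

None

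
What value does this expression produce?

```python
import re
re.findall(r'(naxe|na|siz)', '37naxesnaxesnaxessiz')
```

`|` is ordered: at each position the engine commits to the first alternative that works.
Because there's exactly one group, `findall` drops the full match and keeps group 1 from each hit.

['naxe', 'naxe', 'naxe', 'siz']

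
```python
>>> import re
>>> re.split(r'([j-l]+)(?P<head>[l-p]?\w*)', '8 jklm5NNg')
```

['8 ', 'jkl', 'm5NNg', '']

This matches one or more of a character in [j-l] (captured); then optionally a character in [l-p], then zero or more of a word character (captured as 'head').
The group in the pattern means `split` returns the separators' captures alongside the pieces.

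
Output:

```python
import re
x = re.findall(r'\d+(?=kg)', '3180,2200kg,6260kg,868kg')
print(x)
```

The positive lookaround only admits positions where the adjacent text matches; those characters stay outside the span.
Matches: at [5:9] → '2200'; at [12:16] → '6260'; at [19:22] → '868'.
Since nothing is captured, `findall` lists the 3 matched substrings directly.

['2200', '6260', '868']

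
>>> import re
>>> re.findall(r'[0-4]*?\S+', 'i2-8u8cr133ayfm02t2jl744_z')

['i2-8u8cr133ayfm02t2jl744_z']

Pattern: zero or more of a character in [0-4] (lazy); then one or more of a non-whitespace character.
Scanning left to right: at [0:26] → 'i2-8u8cr133ayfm02t2jl744_z'.
`findall` yields the raw match text (1 of them) because the pattern has no groups.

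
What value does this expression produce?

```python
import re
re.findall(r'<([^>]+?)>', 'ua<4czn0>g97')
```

Walking the string: at [2:9] match '<4czn0>', group 1 = '4czn0'.
With a single group, `findall` returns only what that group captured — 1 item.

['4czn0']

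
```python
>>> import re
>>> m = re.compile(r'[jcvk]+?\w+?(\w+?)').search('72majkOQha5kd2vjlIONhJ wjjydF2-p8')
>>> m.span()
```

The pattern matches one or more of one of [jcvk] (lazy), then one or more of a word character (lazy); then one or more of a word character (lazy) (captured).
Unlike `match`, `search` isn't anchored — it looks for the pattern anywhere in the string.
The match spans [4:7] → 'jkO'.
Captured: group 1 = 'O'.

(4, 7)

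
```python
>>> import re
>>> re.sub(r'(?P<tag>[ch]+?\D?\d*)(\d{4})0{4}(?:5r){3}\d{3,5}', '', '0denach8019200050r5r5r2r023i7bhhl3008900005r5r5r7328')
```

'0denach8019200050r5r5r2r023i7b'

Pattern: one or more of one of [ch] (lazy), then optionally a non-digit, then zero or more of a digit (captured as 'tag'); then exactly 4 of a digit (captured); then exactly 4 of the literal '0', then the literal '5r' repeated 3 times, then 3 to 5 of a digit.
Matches: at [30:52] → 'hhl3008900005r5r5r7328'.
`sub` substitutes '' at each match site.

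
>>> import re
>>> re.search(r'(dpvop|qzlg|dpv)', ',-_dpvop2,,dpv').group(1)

'dpvop'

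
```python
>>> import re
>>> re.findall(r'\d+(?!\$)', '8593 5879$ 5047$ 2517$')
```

`(?!…)`/`(?<!…)` only lets a position through if the neighbouring text does NOT match; no characters are consumed.
With no groups in the pattern, `findall` gives back each whole match — 4 here.

['8593', '587', '504', '251']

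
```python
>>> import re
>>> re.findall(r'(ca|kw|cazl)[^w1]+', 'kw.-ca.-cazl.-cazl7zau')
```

Scanning left to right: at [0:22] match 'kw.-ca.-cazl.-cazl7zau', group 1 = 'kw'.
With a single group, `findall` returns only what that group captured — 1 item.

['kw']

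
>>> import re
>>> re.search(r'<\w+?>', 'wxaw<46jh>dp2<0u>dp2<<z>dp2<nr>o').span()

(4, 10)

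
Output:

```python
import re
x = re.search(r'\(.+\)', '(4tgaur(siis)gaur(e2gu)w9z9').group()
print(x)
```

(4tgaur(siis)gaur(e2gu)

`re.search` tries every starting position until one works.
The match spans [0:23] → '(4tgaur(siis)gaur(e2gu)'.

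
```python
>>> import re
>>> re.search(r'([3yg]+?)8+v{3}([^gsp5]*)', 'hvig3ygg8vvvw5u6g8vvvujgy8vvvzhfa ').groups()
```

('g3ygg', 'w')

This matches one or more of one of [3yg] (lazy) (captured); then one or more of a literal '8', then exactly 3 of a literal 'v'; then zero or more of any character except [gsp5] (captured).
Unlike `match`, `search` isn't anchored — it looks for the pattern anywhere in the string.
The match spans [3:13] → 'g3ygg8vvvw'.
Captured: group 1 = 'g3ygg', group 2 = 'w'.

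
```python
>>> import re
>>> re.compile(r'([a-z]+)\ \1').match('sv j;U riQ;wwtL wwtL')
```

None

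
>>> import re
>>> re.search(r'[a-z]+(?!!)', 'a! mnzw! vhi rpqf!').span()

(3, 6)

The negative lookahead/lookbehind blocks any match where the forbidden context is present.
Unlike `match`, `search` isn't anchored — it looks for the pattern anywhere in the string.
The match spans [3:6] → 'mnz'.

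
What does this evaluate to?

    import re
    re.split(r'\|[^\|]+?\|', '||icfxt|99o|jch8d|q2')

['|', '99o', 'q2']

Matches to split on: at [1:8] → '|icfxt|'; at [11:18] → '|jch8d|'.
`split` removes every match and returns the 3 fragments in between.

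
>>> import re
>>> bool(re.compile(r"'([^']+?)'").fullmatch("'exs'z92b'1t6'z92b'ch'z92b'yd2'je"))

False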